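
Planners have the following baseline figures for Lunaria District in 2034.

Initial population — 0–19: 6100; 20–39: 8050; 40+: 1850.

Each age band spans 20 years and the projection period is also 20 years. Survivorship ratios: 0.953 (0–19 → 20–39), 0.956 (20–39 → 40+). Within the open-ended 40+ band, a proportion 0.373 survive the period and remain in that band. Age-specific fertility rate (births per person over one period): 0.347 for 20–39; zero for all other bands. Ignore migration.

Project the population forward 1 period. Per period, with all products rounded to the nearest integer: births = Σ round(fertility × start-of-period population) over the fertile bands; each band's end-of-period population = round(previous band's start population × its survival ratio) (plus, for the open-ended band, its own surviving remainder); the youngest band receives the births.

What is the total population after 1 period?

Period 1.
Births: 8050 * 0.347 = 2793
20–39: 6100 * 0.953 = 5813
40+: 8050 * 0.956 + 1850 * 0.373 = 7696 + 690 = 8386
Population now: 0–19=2793, 20–39=5813, 40+=8386
Total after period 1: 2793 + 5813 + 8386 = 16992

16992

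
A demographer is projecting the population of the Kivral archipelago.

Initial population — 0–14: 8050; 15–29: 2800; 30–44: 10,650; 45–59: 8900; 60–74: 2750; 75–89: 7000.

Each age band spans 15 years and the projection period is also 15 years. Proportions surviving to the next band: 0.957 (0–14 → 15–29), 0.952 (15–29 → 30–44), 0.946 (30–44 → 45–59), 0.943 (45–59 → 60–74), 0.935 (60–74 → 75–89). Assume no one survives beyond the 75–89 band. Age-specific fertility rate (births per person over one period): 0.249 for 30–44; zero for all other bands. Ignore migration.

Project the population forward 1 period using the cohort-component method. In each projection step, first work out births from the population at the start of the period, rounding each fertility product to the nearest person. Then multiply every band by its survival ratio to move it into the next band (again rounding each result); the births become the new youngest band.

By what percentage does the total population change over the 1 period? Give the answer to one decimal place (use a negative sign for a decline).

-15.2

Period 1.
Births: 10650 × 0.249 = 2652
15–29: 8050 × 0.957 = 7704
30–44: 2800 × 0.952 = 2666
45–59: 10650 × 0.946 = 10075
60–74: 8900 × 0.943 = 8393
75–89: 2750 × 0.935 = 2571
Population now: 0–14=2652, 15–29=7704, 30–44=2666, 45–59=10075, 60–74=8393, 75–89=2571
Total: 40150 → 34061; change = -6089; percentage change = -15.2%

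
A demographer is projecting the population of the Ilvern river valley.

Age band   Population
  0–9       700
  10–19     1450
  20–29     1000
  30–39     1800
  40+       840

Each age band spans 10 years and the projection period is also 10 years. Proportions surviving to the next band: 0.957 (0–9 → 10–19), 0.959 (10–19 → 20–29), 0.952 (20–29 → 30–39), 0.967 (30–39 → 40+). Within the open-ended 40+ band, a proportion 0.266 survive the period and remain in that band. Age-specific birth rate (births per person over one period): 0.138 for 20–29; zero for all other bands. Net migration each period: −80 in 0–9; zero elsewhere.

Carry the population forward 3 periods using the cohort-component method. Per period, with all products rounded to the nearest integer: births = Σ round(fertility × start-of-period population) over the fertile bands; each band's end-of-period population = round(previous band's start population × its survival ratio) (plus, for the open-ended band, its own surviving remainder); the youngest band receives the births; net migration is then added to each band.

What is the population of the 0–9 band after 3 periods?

Period 1.
Births: 1000 × 0.138 = 138
10–19: 700 × 0.957 = 670
20–29: 1450 × 0.959 = 1391
30–39: 1000 × 0.952 = 952
40+: 1800 × 0.967 + 840 × 0.266 = 1741 + 223 = 1964
Net migration: 0–9 − 80 → 58
Giving 58 / 670 / 1391 / 952 / 1964.
Period 2.
Births: 1391 × 0.138 = 192
10–19: 58 × 0.957 = 56
20–29: 670 × 0.959 = 643
30–39: 1391 × 0.952 = 1324
40+: 952 × 0.967 + 1964 × 0.266 = 921 + 522 = 1443
Net migration: 0–9 − 80 → 112
Giving 112 / 56 / 643 / 1324 / 1443.
Period 3.
Births: 643 × 0.138 = 89
10–19: 112 × 0.957 = 107
20–29: 56 × 0.959 = 54
30–39: 643 × 0.952 = 612
40+: 1324 × 0.967 + 1443 × 0.266 = 1280 + 384 = 1664
Net migration: 0–9 − 80 → 9
Giving 9 / 107 / 54 / 612 / 1664.

9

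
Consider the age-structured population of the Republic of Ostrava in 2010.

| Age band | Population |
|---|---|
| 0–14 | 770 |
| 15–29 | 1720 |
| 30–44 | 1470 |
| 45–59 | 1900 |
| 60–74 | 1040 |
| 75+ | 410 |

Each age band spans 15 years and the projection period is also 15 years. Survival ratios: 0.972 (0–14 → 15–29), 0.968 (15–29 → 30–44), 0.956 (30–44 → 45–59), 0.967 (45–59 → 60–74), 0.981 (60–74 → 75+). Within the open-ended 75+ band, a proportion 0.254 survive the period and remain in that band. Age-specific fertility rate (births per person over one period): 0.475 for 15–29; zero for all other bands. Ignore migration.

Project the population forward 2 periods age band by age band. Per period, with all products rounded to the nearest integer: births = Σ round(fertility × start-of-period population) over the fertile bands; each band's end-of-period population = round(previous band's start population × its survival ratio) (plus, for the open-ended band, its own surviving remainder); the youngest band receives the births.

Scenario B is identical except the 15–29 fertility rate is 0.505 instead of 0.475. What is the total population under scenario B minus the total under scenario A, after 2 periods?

74

Numbering the groups 1..6 from youngest to oldest:
Period 1.
Births: 1720 * 0.475 = 817
Group 2: 770 * 0.972 = 748
Group 3: 1720 * 0.968 = 1665
Group 4: 1470 * 0.956 = 1405
Group 5: 1900 * 0.967 = 1837
Group 6: 1040 * 0.981 + 410 * 0.254 = 1020 + 104 = 1124
End of period: [817, 748, 1665, 1405, 1837, 1124]
Period 2.
Births: 748 * 0.475 = 355
Group 2: 817 * 0.972 = 794
Group 3: 748 * 0.968 = 724
Group 4: 1665 * 0.956 = 1592
Group 5: 1405 * 0.967 = 1359
Group 6: 1837 * 0.981 + 1124 * 0.254 = 1802 + 285 = 2087
End of period: [355, 794, 724, 1592, 1359, 2087]
Scenario A total after 2 periods: 6911
Scenario B projection —
Period 1.
Births: 1720 * 0.505 = 869
Group 2: 770 * 0.972 = 748
Group 3: 1720 * 0.968 = 1665
Group 4: 1470 * 0.956 = 1405
Group 5: 1900 * 0.967 = 1837
Group 6: 1040 * 0.981 + 410 * 0.254 = 1020 + 104 = 1124
End of period: [869, 748, 1665, 1405, 1837, 1124]
Period 2.
Births: 748 * 0.505 = 378
Group 2: 869 * 0.972 = 845
Group 3: 748 * 0.968 = 724
Group 4: 1665 * 0.956 = 1592
Group 5: 1405 * 0.967 = 1359
Group 6: 1837 * 0.981 + 1124 * 0.254 = 1802 + 285 = 2087
End of period: [378, 845, 724, 1592, 1359, 2087]
Scenario B total after 2 periods: 6985
Difference B − A = 6985 − 6911 = 74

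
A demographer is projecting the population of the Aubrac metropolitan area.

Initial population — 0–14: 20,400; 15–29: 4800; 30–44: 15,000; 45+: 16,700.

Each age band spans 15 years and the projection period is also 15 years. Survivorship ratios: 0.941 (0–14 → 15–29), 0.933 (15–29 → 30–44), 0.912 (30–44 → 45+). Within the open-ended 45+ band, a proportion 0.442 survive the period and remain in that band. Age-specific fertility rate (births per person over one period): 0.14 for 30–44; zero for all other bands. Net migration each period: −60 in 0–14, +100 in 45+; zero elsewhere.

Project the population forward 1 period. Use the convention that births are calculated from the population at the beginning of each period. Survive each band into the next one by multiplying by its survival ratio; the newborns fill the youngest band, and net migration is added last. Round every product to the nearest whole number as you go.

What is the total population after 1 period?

46875

(Groups numbered youngest = 1 to oldest = 4.)
Period 1.
Births: 15000 * 0.14 = 2100
Group 2: 20400 * 0.941 = 19196
Group 3: 4800 * 0.933 = 4478
Group 4: 15000 * 0.912 + 16700 * 0.442 = 13680 + 7381 = 21061
Net migration: Group 1 − 60 → 2040; Group 4 + 100 → 21161
End of period: [2040, 19196, 4478, 21161]
Total after period 1: 2040 + 19196 + 4478 + 21161 = 46875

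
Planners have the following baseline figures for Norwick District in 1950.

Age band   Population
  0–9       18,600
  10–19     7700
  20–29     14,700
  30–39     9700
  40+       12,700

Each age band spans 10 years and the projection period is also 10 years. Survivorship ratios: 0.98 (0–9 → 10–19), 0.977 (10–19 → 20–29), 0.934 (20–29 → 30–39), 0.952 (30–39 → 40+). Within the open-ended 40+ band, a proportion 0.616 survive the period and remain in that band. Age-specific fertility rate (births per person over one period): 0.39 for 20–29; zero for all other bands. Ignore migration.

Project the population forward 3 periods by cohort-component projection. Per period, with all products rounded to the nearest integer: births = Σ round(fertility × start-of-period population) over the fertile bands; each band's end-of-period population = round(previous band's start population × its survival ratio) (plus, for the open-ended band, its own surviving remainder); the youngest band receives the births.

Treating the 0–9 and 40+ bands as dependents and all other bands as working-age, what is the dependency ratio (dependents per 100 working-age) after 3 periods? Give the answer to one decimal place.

112.6

Numbering the groups 1..5 from youngest to oldest:
[period 1]
Births: 14700 × 0.39 = 5733
Group 2: 18600 × 0.98 = 18228
Group 3: 7700 × 0.977 = 7523
Group 4: 14700 × 0.934 = 13730
Group 5: 9700 × 0.952 + 12700 × 0.616 = 9234 + 7823 = 17057
End of period: [5733, 18228, 7523, 13730, 17057]
[period 2]
Births: 7523 × 0.39 = 2934
Group 2: 5733 × 0.98 = 5618
Group 3: 18228 × 0.977 = 17809
Group 4: 7523 × 0.934 = 7026
Group 5: 13730 × 0.952 + 17057 × 0.616 = 13071 + 10507 = 23578
End of period: [2934, 5618, 17809, 7026, 23578]
[period 3]
Births: 17809 × 0.39 = 6946
Group 2: 2934 × 0.98 = 2875
Group 3: 5618 × 0.977 = 5489
Group 4: 17809 × 0.934 = 16634
Group 5: 7026 × 0.952 + 23578 × 0.616 = 6689 + 14524 = 21213
End of period: [6946, 2875, 5489, 16634, 21213]
Dependents (band 0–9 + band 40+) = 6946 + 21213 = 28159; working-age = 24998; ratio = 28159/24998 × 100 = 112.6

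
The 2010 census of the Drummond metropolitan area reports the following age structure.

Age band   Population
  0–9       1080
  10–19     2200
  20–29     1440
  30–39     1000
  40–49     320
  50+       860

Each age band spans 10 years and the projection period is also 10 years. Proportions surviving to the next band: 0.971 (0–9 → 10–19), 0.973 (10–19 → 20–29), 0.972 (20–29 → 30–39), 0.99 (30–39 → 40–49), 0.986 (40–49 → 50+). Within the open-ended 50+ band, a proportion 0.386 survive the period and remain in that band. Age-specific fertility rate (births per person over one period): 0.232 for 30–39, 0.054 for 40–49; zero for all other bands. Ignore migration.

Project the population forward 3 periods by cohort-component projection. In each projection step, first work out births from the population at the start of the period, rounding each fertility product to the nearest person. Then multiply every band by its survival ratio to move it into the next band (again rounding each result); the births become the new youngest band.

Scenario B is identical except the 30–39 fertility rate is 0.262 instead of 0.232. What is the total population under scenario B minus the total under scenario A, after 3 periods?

— Period 1 —
Births: 1000 × 0.232 = 232  |  320 × 0.054 = 17 → total 249
10–19: 1080 × 0.971 = 1049
20–29: 2200 × 0.973 = 2141
30–39: 1440 × 0.972 = 1400
40–49: 1000 × 0.99 = 990
50+: 320 × 0.986 + 860 × 0.386 = 316 + 332 = 648
Giving 249 / 1049 / 2141 / 1400 / 990 / 648.
— Period 2 —
Births: 1400 × 0.232 = 325  |  990 × 0.054 = 53 → total 378
10–19: 249 × 0.971 = 242
20–29: 1049 × 0.973 = 1021
30–39: 2141 × 0.972 = 2081
40–49: 1400 × 0.99 = 1386
50+: 990 × 0.986 + 648 × 0.386 = 976 + 250 = 1226
Giving 378 / 242 / 1021 / 2081 / 1386 / 1226.
— Period 3 —
Births: 2081 × 0.232 = 483  |  1386 × 0.054 = 75 → total 558
10–19: 378 × 0.971 = 367
20–29: 242 × 0.973 = 235
30–39: 1021 × 0.972 = 992
40–49: 2081 × 0.99 = 2060
50+: 1386 × 0.986 + 1226 × 0.386 = 1367 + 473 = 1840
Giving 558 / 367 / 235 / 992 / 2060 / 1840.
Scenario A total after 3 periods: 6052
Scenario B projection —
— Period 1 —
Births: 1000 × 0.262 = 262  |  320 × 0.054 = 17 → total 279
10–19: 1080 × 0.971 = 1049
20–29: 2200 × 0.973 = 2141
30–39: 1440 × 0.972 = 1400
40–49: 1000 × 0.99 = 990
50+: 320 × 0.986 + 860 × 0.386 = 316 + 332 = 648
Giving 279 / 1049 / 2141 / 1400 / 990 / 648.
— Period 2 —
Births: 1400 × 0.262 = 367  |  990 × 0.054 = 53 → total 420
10–19: 279 × 0.971 = 271
20–29: 1049 × 0.973 = 1021
30–39: 2141 × 0.972 = 2081
40–49: 1400 × 0.99 = 1386
50+: 990 × 0.986 + 648 × 0.386 = 976 + 250 = 1226
Giving 420 / 271 / 1021 / 2081 / 1386 / 1226.
— Period 3 —
Births: 2081 × 0.262 = 545  |  1386 × 0.054 = 75 → total 620
10–19: 420 × 0.971 = 408
20–29: 271 × 0.973 = 264
30–39: 1021 × 0.972 = 992
40–49: 2081 × 0.99 = 2060
50+: 1386 × 0.986 + 1226 × 0.386 = 1367 + 473 = 1840
Giving 620 / 408 / 264 / 992 / 2060 / 1840.
Scenario B total after 3 periods: 6184
Difference B − A = 6184 − 6052 = 132

132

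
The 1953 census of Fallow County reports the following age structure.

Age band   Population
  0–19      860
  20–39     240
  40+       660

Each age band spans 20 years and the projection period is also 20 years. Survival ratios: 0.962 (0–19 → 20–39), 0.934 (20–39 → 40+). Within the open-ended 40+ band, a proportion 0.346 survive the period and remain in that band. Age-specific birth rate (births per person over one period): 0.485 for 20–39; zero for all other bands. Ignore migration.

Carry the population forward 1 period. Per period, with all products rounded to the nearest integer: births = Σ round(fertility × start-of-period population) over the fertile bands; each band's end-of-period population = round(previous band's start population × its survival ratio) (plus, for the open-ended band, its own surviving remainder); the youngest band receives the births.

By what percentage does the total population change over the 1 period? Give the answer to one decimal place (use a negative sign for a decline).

-20.7

Numbering the groups 1..3 from youngest to oldest:
Period 1.
Births: 240 * 0.485 = 116
Group 2: 860 * 0.962 = 827
Group 3: 240 * 0.934 + 660 * 0.346 = 224 + 228 = 452
Giving 116 / 827 / 452.
Total: 1760 → 1395; change = -365; percentage change = -20.7%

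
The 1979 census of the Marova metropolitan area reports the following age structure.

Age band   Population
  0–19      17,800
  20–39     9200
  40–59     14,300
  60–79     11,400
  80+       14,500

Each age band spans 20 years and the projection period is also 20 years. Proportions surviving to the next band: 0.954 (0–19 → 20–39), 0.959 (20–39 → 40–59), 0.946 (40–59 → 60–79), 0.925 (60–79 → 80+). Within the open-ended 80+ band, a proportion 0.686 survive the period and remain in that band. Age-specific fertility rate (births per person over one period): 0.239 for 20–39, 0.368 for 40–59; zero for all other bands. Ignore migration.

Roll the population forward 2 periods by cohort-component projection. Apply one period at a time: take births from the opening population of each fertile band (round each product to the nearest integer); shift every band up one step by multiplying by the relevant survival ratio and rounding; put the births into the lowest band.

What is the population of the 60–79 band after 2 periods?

(Bands numbered youngest = 1 to oldest = 5.)
— Period 1 —
Births: 9200 × 0.239 = 2199  |  14300 × 0.368 = 5262 → total 7461
Band 2: 17800 × 0.954 = 16981
Band 3: 9200 × 0.959 = 8823
Band 4: 14300 × 0.946 = 13528
Band 5: 11400 × 0.925 + 14500 × 0.686 = 10545 + 9947 = 20492
→ [7461, 16981, 8823, 13528, 20492]
— Period 2 —
Births: 16981 × 0.239 = 4058  |  8823 × 0.368 = 3247 → total 7305
Band 2: 7461 × 0.954 = 7118
Band 3: 16981 × 0.959 = 16285
Band 4: 8823 × 0.946 = 8347
Band 5: 13528 × 0.925 + 20492 × 0.686 = 12513 + 14058 = 26571
→ [7305, 7118, 16285, 8347, 26571]

8347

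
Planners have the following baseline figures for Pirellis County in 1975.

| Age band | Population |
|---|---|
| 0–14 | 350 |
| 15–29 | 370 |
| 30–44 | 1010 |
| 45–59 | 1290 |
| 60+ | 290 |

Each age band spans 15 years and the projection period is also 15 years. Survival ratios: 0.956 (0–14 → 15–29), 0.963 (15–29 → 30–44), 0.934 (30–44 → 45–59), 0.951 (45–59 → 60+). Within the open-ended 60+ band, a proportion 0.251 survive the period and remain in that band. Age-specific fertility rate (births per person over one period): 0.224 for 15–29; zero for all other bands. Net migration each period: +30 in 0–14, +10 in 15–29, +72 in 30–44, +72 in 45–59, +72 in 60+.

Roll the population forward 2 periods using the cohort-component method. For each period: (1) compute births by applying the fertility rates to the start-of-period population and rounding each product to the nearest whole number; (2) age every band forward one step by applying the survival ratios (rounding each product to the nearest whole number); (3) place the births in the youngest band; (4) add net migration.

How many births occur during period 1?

83

(Bands numbered youngest = 1 to oldest = 5.)
After projecting period 1:
Births: 370 * 0.224 = 83
Band 2: 350 * 0.956 = 335
Band 3: 370 * 0.963 = 356
Band 4: 1010 * 0.934 = 943
Band 5: 1290 * 0.951 + 290 * 0.251 = 1227 + 73 = 1300
Net migration: Band 1 + 30 → 113; Band 2 + 10 → 345; Band 3 + 72 → 428; Band 4 + 72 → 1015; Band 5 + 72 → 1372
End of period: [113, 345, 428, 1015, 1372]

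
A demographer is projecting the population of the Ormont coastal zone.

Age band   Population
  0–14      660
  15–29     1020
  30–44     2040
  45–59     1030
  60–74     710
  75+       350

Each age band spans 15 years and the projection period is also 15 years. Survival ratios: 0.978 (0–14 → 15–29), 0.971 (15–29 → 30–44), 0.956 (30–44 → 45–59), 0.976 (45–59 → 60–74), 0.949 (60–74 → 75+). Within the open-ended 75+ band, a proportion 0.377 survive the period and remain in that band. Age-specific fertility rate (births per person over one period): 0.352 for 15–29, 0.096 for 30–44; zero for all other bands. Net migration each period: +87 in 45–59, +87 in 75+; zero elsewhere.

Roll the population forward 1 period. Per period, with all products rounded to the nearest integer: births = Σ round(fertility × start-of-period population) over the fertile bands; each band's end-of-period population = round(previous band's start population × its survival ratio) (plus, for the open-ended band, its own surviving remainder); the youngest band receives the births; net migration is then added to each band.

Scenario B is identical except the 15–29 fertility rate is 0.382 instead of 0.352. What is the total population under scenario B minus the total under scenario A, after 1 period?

Let band 1 be 0–14 through band 6 = 75+.
[period 1]
Births: 1020 × 0.352 = 359  |  2040 × 0.096 = 196 → 555
Band 2: 660 × 0.978 = 645
Band 3: 1020 × 0.971 = 990
Band 4: 2040 × 0.956 = 1950
Band 5: 1030 × 0.976 = 1005
Band 6: 710 × 0.949 + 350 × 0.377 = 674 + 132 = 806
Net migration: Band 4 + 87 → 2037; Band 6 + 87 → 893
→ [555, 645, 990, 2037, 1005, 893]
Scenario A total after 1 period: 6125
Scenario B projection —
[period 1]
Births: 1020 × 0.382 = 390  |  2040 × 0.096 = 196 → 586
Band 2: 660 × 0.978 = 645
Band 3: 1020 × 0.971 = 990
Band 4: 2040 × 0.956 = 1950
Band 5: 1030 × 0.976 = 1005
Band 6: 710 × 0.949 + 350 × 0.377 = 674 + 132 = 806
Net migration: Band 4 + 87 → 2037; Band 6 + 87 → 893
→ [586, 645, 990, 2037, 1005, 893]
Scenario B total after 1 period: 6156
Difference B − A = 6156 − 6125 = 31

31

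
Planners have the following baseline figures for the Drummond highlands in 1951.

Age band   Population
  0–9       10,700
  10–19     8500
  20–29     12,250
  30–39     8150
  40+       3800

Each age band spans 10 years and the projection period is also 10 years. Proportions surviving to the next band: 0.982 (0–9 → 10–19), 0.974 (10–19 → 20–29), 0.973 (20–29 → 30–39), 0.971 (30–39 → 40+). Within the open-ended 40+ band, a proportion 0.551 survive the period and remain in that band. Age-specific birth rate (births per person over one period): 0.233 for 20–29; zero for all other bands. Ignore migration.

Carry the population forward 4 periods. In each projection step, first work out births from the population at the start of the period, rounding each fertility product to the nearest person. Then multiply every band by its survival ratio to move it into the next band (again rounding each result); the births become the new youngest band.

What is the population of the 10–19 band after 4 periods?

2342

(Groups numbered youngest = 1 to oldest = 5.)
[period 1]
Births: 12250 × 0.233 = 2854
Group 2: 10700 × 0.982 = 10507
Group 3: 8500 × 0.974 = 8279
Group 4: 12250 × 0.973 = 11919
Group 5: 8150 × 0.971 + 3800 × 0.551 = 7914 + 2094 = 10008
End of period: [2854, 10507, 8279, 11919, 10008]
[period 2]
Births: 8279 × 0.233 = 1929
Group 2: 2854 × 0.982 = 2803
Group 3: 10507 × 0.974 = 10234
Group 4: 8279 × 0.973 = 8055
Group 5: 11919 × 0.971 + 10008 × 0.551 = 11573 + 5514 = 17087
End of period: [1929, 2803, 10234, 8055, 17087]
[period 3]
Births: 10234 × 0.233 = 2385
Group 2: 1929 × 0.982 = 1894
Group 3: 2803 × 0.974 = 2730
Group 4: 10234 × 0.973 = 9958
Group 5: 8055 × 0.971 + 17087 × 0.551 = 7821 + 9415 = 17236
End of period: [2385, 1894, 2730, 9958, 17236]
[period 4]
Births: 2730 × 0.233 = 636
Group 2: 2385 × 0.982 = 2342
Group 3: 1894 × 0.974 = 1845
Group 4: 2730 × 0.973 = 2656
Group 5: 9958 × 0.971 + 17236 × 0.551 = 9669 + 9497 = 19166
End of period: [636, 2342, 1845, 2656, 19166]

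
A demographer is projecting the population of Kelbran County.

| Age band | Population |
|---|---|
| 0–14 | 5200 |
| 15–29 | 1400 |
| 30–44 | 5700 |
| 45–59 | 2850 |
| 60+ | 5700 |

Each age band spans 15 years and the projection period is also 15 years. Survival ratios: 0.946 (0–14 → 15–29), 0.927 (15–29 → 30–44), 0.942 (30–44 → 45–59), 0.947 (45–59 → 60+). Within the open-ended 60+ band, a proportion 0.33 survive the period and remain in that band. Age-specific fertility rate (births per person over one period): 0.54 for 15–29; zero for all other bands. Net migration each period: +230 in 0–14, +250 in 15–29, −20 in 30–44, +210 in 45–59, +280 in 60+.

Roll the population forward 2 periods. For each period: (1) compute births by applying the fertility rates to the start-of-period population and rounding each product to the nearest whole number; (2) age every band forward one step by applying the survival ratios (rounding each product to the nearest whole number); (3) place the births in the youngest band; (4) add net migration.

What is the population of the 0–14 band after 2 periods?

Call the groups 1 to 5, youngest first.
[period 1]
Births: 1400 * 0.54 = 756
Group 2: 5200 * 0.946 = 4919
Group 3: 1400 * 0.927 = 1298
Group 4: 5700 * 0.942 = 5369
Group 5: 2850 * 0.947 + 5700 * 0.33 = 2699 + 1881 = 4580
Net migration: Group 1 + 230 → 986; Group 2 + 250 → 5169; Group 3 − 20 → 1278; Group 4 + 210 → 5579; Group 5 + 280 → 4860
End of period: [986, 5169, 1278, 5579, 4860]
[period 2]
Births: 5169 * 0.54 = 2791
Group 2: 986 * 0.946 = 933
Group 3: 5169 * 0.927 = 4792
Group 4: 1278 * 0.942 = 1204
Group 5: 5579 * 0.947 + 4860 * 0.33 = 5283 + 1604 = 6887
Net migration: Group 1 + 230 → 3021; Group 2 + 250 → 1183; Group 3 − 20 → 4772; Group 4 + 210 → 1414; Group 5 + 280 → 7167
End of period: [3021, 1183, 4772, 1414, 7167]

3021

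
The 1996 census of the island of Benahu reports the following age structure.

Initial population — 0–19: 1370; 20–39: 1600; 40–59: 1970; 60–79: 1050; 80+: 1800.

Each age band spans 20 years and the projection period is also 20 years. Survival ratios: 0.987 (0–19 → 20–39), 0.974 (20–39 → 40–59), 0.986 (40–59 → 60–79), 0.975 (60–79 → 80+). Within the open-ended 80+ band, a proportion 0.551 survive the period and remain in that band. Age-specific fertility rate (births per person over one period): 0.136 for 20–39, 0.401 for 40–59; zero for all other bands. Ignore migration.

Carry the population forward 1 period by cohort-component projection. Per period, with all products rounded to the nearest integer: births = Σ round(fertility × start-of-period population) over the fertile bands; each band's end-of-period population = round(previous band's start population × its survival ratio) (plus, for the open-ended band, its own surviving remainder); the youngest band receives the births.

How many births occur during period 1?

(Bands numbered youngest = 1 to oldest = 5.)
Period 1.
Births: 1600 × 0.136 = 218  |  1970 × 0.401 = 790 → 1008
Band 2: 1370 × 0.987 = 1352
Band 3: 1600 × 0.974 = 1558
Band 4: 1970 × 0.986 = 1942
Band 5: 1050 × 0.975 + 1800 × 0.551 = 1024 + 992 = 2016
Giving 1008 / 1352 / 1558 / 1942 / 2016.

1008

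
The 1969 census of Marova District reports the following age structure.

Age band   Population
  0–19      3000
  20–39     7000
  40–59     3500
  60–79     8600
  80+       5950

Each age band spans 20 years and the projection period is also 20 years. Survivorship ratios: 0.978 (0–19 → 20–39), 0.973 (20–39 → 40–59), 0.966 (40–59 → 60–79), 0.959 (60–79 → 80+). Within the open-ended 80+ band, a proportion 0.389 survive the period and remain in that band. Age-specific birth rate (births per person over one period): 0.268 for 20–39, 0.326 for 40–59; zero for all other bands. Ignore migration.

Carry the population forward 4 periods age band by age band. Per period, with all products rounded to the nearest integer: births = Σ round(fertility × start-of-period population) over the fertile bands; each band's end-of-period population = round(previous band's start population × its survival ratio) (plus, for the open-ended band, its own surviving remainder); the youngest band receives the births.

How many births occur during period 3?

1722

Period 1:
Births: 7000 * 0.268 = 1876 ; 3500 * 0.326 = 1141 ⇒ total 3017
20–39: 3000 * 0.978 = 2934
40–59: 7000 * 0.973 = 6811
60–79: 3500 * 0.966 = 3381
80+: 8600 * 0.959 + 5950 * 0.389 = 8247 + 2315 = 10562
Population now: 0–19=3017, 20–39=2934, 40–59=6811, 60–79=3381, 80+=10562
Period 2:
Births: 2934 * 0.268 = 786 ; 6811 * 0.326 = 2220 ⇒ total 3006
20–39: 3017 * 0.978 = 2951
40–59: 2934 * 0.973 = 2855
60–79: 6811 * 0.966 = 6579
80+: 3381 * 0.959 + 10562 * 0.389 = 3242 + 4109 = 7351
Population now: 0–19=3006, 20–39=2951, 40–59=2855, 60–79=6579, 80+=7351
Period 3:
Births: 2951 * 0.268 = 791 ; 2855 * 0.326 = 931 ⇒ total 1722
20–39: 3006 * 0.978 = 2940
40–59: 2951 * 0.973 = 2871
60–79: 2855 * 0.966 = 2758
80+: 6579 * 0.959 + 7351 * 0.389 = 6309 + 2860 = 9169
Population now: 0–19=1722, 20–39=2940, 40–59=2871, 60–79=2758, 80+=9169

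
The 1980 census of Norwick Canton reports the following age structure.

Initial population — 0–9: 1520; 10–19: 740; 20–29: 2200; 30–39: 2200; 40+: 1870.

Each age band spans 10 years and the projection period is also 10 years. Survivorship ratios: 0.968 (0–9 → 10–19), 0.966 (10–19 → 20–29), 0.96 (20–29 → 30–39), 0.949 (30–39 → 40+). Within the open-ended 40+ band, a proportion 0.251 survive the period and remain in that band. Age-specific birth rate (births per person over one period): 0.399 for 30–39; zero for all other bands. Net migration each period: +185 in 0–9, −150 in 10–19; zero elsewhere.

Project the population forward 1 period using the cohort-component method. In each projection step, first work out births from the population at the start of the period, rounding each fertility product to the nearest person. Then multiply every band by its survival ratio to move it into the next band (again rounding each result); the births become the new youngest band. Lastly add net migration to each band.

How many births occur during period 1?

Let group 1 be 0–9 through group 5 = 40+.
[period 1]
Births: 2200 × 0.399 = 878
Group 2: 1520 × 0.968 = 1471
Group 3: 740 × 0.966 = 715
Group 4: 2200 × 0.96 = 2112
Group 5: 2200 × 0.949 + 1870 × 0.251 = 2088 + 469 = 2557
Net migration: Group 1 + 185 → 1063; Group 2 − 150 → 1321
Population now: 0–9=1063, 10–19=1321, 20–29=715, 30–39=2112, 40+=2557

878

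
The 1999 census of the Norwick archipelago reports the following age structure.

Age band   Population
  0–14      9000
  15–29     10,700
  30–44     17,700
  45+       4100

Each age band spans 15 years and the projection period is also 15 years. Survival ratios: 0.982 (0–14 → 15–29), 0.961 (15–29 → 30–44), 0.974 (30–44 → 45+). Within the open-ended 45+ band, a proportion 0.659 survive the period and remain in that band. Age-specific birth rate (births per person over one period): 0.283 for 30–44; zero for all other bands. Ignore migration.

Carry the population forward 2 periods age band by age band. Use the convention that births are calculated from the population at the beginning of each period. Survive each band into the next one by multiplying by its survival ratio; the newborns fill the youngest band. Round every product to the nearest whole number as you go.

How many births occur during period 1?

5009

— Period 1 —
Births: 17700 * 0.283 = 5009
15–29: 9000 * 0.982 = 8838
30–44: 10700 * 0.961 = 10283
45+: 17700 * 0.974 + 4100 * 0.659 = 17240 + 2702 = 19942
End of period: [5009, 8838, 10283, 19942]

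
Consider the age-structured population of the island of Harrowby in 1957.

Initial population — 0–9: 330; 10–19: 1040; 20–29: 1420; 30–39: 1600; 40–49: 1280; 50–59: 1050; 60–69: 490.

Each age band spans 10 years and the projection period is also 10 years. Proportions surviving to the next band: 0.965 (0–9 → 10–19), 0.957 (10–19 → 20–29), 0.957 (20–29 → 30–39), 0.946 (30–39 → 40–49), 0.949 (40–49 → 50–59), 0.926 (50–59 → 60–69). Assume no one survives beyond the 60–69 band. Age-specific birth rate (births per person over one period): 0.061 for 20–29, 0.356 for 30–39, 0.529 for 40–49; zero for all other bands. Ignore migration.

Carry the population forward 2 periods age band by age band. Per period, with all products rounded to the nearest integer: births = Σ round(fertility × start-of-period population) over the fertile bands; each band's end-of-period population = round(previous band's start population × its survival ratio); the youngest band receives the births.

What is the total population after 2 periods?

7737

[period 1]
Births: 1420 × 0.061 = 87  |  1600 × 0.356 = 570  |  1280 × 0.529 = 677 → total 1334
10–19: 330 × 0.965 = 318
20–29: 1040 × 0.957 = 995
30–39: 1420 × 0.957 = 1359
40–49: 1600 × 0.946 = 1514
50–59: 1280 × 0.949 = 1215
60–69: 1050 × 0.926 = 972
Giving 1334 / 318 / 995 / 1359 / 1514 / 1215 / 972.
[period 2]
Births: 995 × 0.061 = 61  |  1359 × 0.356 = 484  |  1514 × 0.529 = 801 → total 1346
10–19: 1334 × 0.965 = 1287
20–29: 318 × 0.957 = 304
30–39: 995 × 0.957 = 952
40–49: 1359 × 0.946 = 1286
50–59: 1514 × 0.949 = 1437
60–69: 1215 × 0.926 = 1125
Giving 1346 / 1287 / 304 / 952 / 1286 / 1437 / 1125.
Total after period 2: 1346 + 1287 + 304 + 952 + 1286 + 1437 + 1125 = 7737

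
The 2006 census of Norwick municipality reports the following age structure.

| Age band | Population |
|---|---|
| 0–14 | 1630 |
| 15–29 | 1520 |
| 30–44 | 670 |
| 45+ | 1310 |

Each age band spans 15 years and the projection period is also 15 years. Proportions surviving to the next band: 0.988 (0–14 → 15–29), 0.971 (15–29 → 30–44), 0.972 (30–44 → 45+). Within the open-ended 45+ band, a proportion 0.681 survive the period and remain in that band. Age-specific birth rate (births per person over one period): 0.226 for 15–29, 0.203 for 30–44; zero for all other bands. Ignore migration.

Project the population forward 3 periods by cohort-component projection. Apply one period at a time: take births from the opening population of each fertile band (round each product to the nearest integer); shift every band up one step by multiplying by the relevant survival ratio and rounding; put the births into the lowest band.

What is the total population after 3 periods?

4752

After projecting period 1:
Births: 1520 × 0.226 = 344 ; 670 × 0.203 = 136 — total 480
15–29: 1630 × 0.988 = 1610
30–44: 1520 × 0.971 = 1476
45+: 670 × 0.972 + 1310 × 0.681 = 651 + 892 = 1543
End of period: [480, 1610, 1476, 1543]
After projecting period 2:
Births: 1610 × 0.226 = 364 ; 1476 × 0.203 = 300 — total 664
15–29: 480 × 0.988 = 474
30–44: 1610 × 0.971 = 1563
45+: 1476 × 0.972 + 1543 × 0.681 = 1435 + 1051 = 2486
End of period: [664, 474, 1563, 2486]
After projecting period 3:
Births: 474 × 0.226 = 107 ; 1563 × 0.203 = 317 — total 424
15–29: 664 × 0.988 = 656
30–44: 474 × 0.971 = 460
45+: 1563 × 0.972 + 2486 × 0.681 = 1519 + 1693 = 3212
End of period: [424, 656, 460, 3212]
Total after period 3: 424 + 656 + 460 + 3212 = 4752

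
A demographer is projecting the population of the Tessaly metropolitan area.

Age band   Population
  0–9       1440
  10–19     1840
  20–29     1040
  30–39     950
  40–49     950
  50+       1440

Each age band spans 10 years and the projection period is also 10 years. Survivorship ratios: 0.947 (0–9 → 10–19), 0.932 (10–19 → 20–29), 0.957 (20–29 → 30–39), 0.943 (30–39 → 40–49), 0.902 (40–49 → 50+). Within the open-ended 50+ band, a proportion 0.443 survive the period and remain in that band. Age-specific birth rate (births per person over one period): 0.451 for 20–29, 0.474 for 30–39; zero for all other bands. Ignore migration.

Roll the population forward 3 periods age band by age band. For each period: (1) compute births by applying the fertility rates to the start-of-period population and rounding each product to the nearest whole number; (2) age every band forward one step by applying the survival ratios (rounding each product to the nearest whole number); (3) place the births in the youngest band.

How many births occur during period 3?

1351

(Groups numbered youngest = 1 to oldest = 6.)
After projecting period 1:
Births: 1040 × 0.451 = 469  |  950 × 0.474 = 450 ⇒ total 919
Group 2: 1440 × 0.947 = 1364
Group 3: 1840 × 0.932 = 1715
Group 4: 1040 × 0.957 = 995
Group 5: 950 × 0.943 = 896
Group 6: 950 × 0.902 + 1440 × 0.443 = 857 + 638 = 1495
→ [919, 1364, 1715, 995, 896, 1495]
After projecting period 2:
Births: 1715 × 0.451 = 773  |  995 × 0.474 = 472 ⇒ total 1245
Group 2: 919 × 0.947 = 870
Group 3: 1364 × 0.932 = 1271
Group 4: 1715 × 0.957 = 1641
Group 5: 995 × 0.943 = 938
Group 6: 896 × 0.902 + 1495 × 0.443 = 808 + 662 = 1470
→ [1245, 870, 1271, 1641, 938, 1470]
After projecting period 3:
Births: 1271 × 0.451 = 573  |  1641 × 0.474 = 778 ⇒ total 1351
Group 2: 1245 × 0.947 = 1179
Group 3: 870 × 0.932 = 811
Group 4: 1271 × 0.957 = 1216
Group 5: 1641 × 0.943 = 1547
Group 6: 938 × 0.902 + 1470 × 0.443 = 846 + 651 = 1497
→ [1351, 1179, 811, 1216, 1547, 1497]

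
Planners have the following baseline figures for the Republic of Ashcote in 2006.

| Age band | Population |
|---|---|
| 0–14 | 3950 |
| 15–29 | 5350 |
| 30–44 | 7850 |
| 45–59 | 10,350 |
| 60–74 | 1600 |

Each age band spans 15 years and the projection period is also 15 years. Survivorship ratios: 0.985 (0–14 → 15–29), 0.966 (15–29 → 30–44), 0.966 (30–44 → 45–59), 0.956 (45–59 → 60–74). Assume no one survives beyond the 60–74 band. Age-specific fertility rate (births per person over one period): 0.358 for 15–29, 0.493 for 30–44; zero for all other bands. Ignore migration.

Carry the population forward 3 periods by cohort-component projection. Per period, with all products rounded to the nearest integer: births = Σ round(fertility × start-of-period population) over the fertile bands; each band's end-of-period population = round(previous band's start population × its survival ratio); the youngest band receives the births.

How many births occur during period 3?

3893

Let band 1 be 0–14 through band 5 = 60–74.
Period 1:
Births: 5350 * 0.358 = 1915  |  7850 * 0.493 = 3870 → total 5785
Band 2: 3950 * 0.985 = 3891
Band 3: 5350 * 0.966 = 5168
Band 4: 7850 * 0.966 = 7583
Band 5: 10350 * 0.956 = 9895
→ [5785, 3891, 5168, 7583, 9895]
Period 2:
Births: 3891 * 0.358 = 1393  |  5168 * 0.493 = 2548 → total 3941
Band 2: 5785 * 0.985 = 5698
Band 3: 3891 * 0.966 = 3759
Band 4: 5168 * 0.966 = 4992
Band 5: 7583 * 0.956 = 7249
→ [3941, 5698, 3759, 4992, 7249]
Period 3:
Births: 5698 * 0.358 = 2040  |  3759 * 0.493 = 1853 → total 3893
Band 2: 3941 * 0.985 = 3882
Band 3: 5698 * 0.966 = 5504
Band 4: 3759 * 0.966 = 3631
Band 5: 4992 * 0.956 = 4772
→ [3893, 3882, 5504, 3631, 4772]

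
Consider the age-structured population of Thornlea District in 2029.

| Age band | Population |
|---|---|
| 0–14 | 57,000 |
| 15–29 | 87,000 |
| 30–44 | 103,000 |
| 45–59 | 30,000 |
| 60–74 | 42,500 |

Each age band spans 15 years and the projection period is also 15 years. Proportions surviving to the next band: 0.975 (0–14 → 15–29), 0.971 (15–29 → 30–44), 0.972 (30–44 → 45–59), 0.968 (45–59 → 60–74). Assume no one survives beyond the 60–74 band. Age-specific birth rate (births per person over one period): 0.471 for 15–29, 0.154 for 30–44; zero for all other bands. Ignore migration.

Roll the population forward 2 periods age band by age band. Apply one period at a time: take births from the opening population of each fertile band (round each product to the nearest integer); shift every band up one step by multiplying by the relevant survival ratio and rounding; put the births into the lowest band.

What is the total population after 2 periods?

327590

Numbering the groups 1..5 from youngest to oldest:
After projecting period 1:
Births: 87000 × 0.471 = 40977 ; 103000 × 0.154 = 15862 — total 56839
Group 2: 57000 × 0.975 = 55575
Group 3: 87000 × 0.971 = 84477
Group 4: 103000 × 0.972 = 100116
Group 5: 30000 × 0.968 = 29040
End of period: [56839, 55575, 84477, 100116, 29040]
After projecting period 2:
Births: 55575 × 0.471 = 26176 ; 84477 × 0.154 = 13009 — total 39185
Group 2: 56839 × 0.975 = 55418
Group 3: 55575 × 0.971 = 53963
Group 4: 84477 × 0.972 = 82112
Group 5: 100116 × 0.968 = 96912
End of period: [39185, 55418, 53963, 82112, 96912]
Total after period 2: 39185 + 55418 + 53963 + 82112 + 96912 = 327590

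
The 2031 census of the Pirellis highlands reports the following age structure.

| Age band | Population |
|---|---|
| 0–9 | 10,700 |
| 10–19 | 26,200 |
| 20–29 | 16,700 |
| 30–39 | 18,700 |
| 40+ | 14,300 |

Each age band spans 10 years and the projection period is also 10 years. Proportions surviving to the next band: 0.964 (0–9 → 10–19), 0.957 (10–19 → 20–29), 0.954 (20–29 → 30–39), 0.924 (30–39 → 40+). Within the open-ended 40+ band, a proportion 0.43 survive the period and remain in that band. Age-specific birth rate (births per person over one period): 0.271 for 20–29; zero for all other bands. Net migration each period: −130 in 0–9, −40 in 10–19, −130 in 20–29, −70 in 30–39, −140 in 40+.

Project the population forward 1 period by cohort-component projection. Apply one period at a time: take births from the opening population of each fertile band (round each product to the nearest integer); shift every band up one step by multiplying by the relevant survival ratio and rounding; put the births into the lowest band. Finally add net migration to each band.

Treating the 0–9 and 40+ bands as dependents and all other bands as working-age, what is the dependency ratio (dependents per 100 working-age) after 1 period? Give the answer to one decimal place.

54.2

Call the groups 1 to 5, youngest first.
[period 1]
Births: 16700 * 0.271 = 4526
Group 2: 10700 * 0.964 = 10315
Group 3: 26200 * 0.957 = 25073
Group 4: 16700 * 0.954 = 15932
Group 5: 18700 * 0.924 + 14300 * 0.43 = 17279 + 6149 = 23428
Net migration: Group 1 − 130 → 4396; Group 2 − 40 → 10275; Group 3 − 130 → 24943; Group 4 − 70 → 15862; Group 5 − 140 → 23288
Population now: 0–9=4396, 10–19=10275, 20–29=24943, 30–39=15862, 40+=23288
Dependents (band 0–9 + band 40+) = 4396 + 23288 = 27684; working-age = 51080; ratio = 27684/51080 × 100 = 54.2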